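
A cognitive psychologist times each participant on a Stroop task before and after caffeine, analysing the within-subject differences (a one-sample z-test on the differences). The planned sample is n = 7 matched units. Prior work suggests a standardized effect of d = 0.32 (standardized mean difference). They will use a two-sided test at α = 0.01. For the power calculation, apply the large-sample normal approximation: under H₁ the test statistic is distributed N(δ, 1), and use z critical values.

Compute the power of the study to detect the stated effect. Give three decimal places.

Noncentrality parameter: δ = d·√n = 0.32 × √7 = 0.8466
Critical value for a two-sided test at α = 0.01: z_{α/2} = 2.576.
Power = Φ(δ − 2.576) + Φ(−δ − 2.576) = Φ(-1.729) + Φ(-3.422) = 0.0419 + 0.0003 = 0.0422.

Power ≈ 0.042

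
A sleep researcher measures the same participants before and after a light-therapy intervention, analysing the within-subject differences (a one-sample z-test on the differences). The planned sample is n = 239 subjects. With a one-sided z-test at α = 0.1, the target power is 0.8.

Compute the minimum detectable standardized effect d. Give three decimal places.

d ≈ 0.137

Need Φ(δ − 1.282) = 0.8, so δ = 1.282 + 0.842 = 2.123.
δ = d·√n ⇒ d = δ/√n = 2.123/√239 = 0.1373.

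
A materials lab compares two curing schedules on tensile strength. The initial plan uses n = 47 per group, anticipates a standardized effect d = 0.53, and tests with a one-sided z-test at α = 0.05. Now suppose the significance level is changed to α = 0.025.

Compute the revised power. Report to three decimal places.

δ = d·√(n/2) = 0.53 × √(47/2) = 2.5693 (unchanged). New critical value: z_{0.025} = 1.960.
Revised power = P(Z > 1.960 − δ) = Φ(0.609) = 0.7288.

Power ≈ 0.729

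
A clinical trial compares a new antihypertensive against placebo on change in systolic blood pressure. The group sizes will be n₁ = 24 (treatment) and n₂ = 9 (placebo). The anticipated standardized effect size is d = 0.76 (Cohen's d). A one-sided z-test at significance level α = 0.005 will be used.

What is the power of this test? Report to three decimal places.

Power ≈ 0.264

Noncentrality parameter: λ = d / √(1/n₁ + 1/n₂) = 0.76 / √(1/24 + 1/9) = 1.9444
Critical value for a one-sided test at α = 0.005: z_α = 2.576.
Power = P(Z > 2.576 − λ) = Φ(-0.631) = 0.2639.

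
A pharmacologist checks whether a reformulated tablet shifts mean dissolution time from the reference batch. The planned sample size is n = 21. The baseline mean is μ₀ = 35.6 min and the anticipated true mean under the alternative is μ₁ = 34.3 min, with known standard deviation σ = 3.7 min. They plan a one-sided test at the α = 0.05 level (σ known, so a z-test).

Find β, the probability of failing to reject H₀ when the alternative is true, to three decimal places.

β ≈ 0.514

Standardized effect: d = |μ₁ − μ₀| / σ = |34.3 − 35.6| / 3.7 = 0.3514
Noncentrality parameter: δ = d·√n = 0.3514 × √21 = 1.6101
One-sided α = 0.05 → critical value z_{0.05} = 1.645.
Power = P(Z > 1.645 − δ) = Φ(-0.035) = 0.4861.
Type II error: β = 1 − power = 1 − 0.4861 = 0.5139.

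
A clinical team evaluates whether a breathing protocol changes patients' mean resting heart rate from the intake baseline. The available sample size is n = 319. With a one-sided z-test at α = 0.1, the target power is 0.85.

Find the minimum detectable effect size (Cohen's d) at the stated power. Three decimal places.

d ≈ 0.130

Need Φ(δ − 1.282) = 0.85, so δ = 1.282 + 1.036 = 2.318.
δ = d·√n ⇒ d = δ/√n = 2.318/√319 = 0.1298.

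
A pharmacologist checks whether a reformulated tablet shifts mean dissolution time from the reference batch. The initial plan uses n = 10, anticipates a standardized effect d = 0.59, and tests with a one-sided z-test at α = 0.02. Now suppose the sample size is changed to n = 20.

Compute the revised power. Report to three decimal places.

Power ≈ 0.721

With n = 20: δ = d·√n = 0.59 × √20 = 2.6386. Critical value z_{0.02} = 2.054.
Revised power = Φ(δ − 2.054) = Φ(0.585) = 0.7207.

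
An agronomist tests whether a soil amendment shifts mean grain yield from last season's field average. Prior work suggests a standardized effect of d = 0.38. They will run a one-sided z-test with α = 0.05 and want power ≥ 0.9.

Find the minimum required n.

n = 60

Set Φ(δ − 1.645) = 0.9; then δ − 1.645 = Φ⁻¹(0.9) = 1.282, giving δ = 2.926.
δ = d·√n ⇒ n = (δ/d)² = (2.926 / 0.38)² = 59.31.
Round up to the next whole unit.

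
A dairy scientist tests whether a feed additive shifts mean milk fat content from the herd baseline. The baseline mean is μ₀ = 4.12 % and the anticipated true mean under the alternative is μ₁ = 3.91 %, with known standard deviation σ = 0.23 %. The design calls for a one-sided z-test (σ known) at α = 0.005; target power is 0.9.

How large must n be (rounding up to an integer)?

Standardized effect: d = |μ₁ − μ₀| / σ = |3.91 − 4.12| / 0.23 = 0.9130
Set Φ(δ − 2.576) = 0.9; then δ − 2.576 = Φ⁻¹(0.9) = 1.282, giving δ = 3.857.
δ = d·√n ⇒ n = (δ/d)² = (3.857 / 0.9130)² = 17.85.
Round up to the next whole unit.

n = 18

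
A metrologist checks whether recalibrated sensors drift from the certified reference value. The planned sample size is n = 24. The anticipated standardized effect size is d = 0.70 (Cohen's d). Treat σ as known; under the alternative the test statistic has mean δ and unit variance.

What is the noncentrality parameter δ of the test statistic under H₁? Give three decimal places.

δ ≈ 3.429

δ = d·√n = 0.70 × √24 = 3.4293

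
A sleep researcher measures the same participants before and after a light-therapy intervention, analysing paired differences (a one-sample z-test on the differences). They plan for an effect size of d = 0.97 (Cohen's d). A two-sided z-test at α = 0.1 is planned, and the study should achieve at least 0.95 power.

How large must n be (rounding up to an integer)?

Set Φ(δ − 1.645) = 0.95; then δ − 1.645 = Φ⁻¹(0.95) = 1.645, giving δ = 3.290.
(The Φ(−δ − z_{α/2}) term is vanishingly small for δ > 0 and is dropped in the standard sample-size formula.)
δ = d·√n ⇒ n = (δ/d)² = (3.290 / 0.97)² = 11.50.
Round up to the next whole unit.

n = 12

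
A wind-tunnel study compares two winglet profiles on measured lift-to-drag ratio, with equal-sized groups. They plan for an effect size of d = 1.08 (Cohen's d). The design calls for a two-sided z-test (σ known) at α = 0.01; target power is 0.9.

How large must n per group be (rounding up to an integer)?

Set Φ(δ − 2.576) = 0.9; then δ − 2.576 = Φ⁻¹(0.9) = 1.282, giving δ = 3.857.
(For δ > 0 the lower-tail rejection region contributes negligibly to power, so the one-term inversion is standard.)
δ = d·√(n/2) ⇒ n = 2(δ/d)² = 2 × (3.857 / 1.08)² = 25.51.
Round up to the next whole unit.

n = 26 per group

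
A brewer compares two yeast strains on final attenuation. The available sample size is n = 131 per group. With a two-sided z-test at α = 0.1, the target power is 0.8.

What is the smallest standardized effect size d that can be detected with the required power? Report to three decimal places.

d ≈ 0.307

Required noncentrality: δ = z_{0.05} + z_{0.20} = 1.645 + 0.842 = 2.486.
(The second rejection-region term Φ(−δ − z_{α/2}) is negligible and dropped.)
δ = d·√(n/2) ⇒ d = δ/√(n/2) = 2.486/√(131/2) = 0.3072.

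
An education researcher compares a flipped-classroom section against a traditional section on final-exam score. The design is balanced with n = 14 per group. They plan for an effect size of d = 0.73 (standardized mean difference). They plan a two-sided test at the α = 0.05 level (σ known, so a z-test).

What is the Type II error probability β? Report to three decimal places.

Noncentrality parameter: δ = d·√(n/2) = 0.73 × √(14/2) = 1.9314
Critical value for a two-sided test at α = 0.05: z_{α/2} = 1.960.
Power = Φ(δ − 1.960) + Φ(−δ − 1.960) = Φ(-0.029) + Φ(-3.891) = 0.4886 + 0.0000 = 0.4887.
Type II error: β = 1 − power = 1 − 0.4887 = 0.5113.

β ≈ 0.511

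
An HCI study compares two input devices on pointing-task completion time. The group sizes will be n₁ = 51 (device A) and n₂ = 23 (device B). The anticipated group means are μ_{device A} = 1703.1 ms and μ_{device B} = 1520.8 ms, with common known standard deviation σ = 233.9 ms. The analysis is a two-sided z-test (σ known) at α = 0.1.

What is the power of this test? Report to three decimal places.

Power ≈ 0.928

Standardized effect: d = |μ_{device A} − μ_{device B}| / σ = |1703.1 − 1520.8| / 233.9 = 0.7794
Noncentrality parameter: δ = d / √(1/n₁ + 1/n₂) = 0.7794 / √(1/51 + 1/23) = 3.1031
Critical value for a two-sided test at α = 0.1: z_{α/2} = 1.645.
Power = Φ(δ − 1.645) + Φ(−δ − 1.645) = Φ(1.458) + Φ(-4.748) = 0.9276 + 0.0000 = 0.9276.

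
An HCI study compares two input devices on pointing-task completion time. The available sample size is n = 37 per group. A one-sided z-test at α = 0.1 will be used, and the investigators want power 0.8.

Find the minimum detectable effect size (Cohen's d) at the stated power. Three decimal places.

Need Φ(δ − 1.282) = 0.8, so δ = 1.282 + 0.842 = 2.123.
δ = d·√(n/2) ⇒ d = δ/√(n/2) = 2.123/√(37/2) = 0.4936.

d ≈ 0.494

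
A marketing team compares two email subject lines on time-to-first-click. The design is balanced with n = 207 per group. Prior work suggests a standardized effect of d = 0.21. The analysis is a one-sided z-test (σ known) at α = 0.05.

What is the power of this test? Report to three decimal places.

Power ≈ 0.688

Noncentrality parameter: δ = d·√(n/2) = 0.21 × √(207/2) = 2.1364
One-sided α = 0.05 → critical value z_{0.05} = 1.645.
Power = Φ(δ − 1.645) = Φ(0.492) = 0.6885.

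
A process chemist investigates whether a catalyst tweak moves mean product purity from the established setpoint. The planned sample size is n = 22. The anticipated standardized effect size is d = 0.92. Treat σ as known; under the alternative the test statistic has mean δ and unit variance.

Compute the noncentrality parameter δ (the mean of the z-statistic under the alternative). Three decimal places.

δ ≈ 4.315

The noncentrality parameter scales effect size by the design's sample-size factor: δ = d·√n = 0.92 × √22 = 4.3152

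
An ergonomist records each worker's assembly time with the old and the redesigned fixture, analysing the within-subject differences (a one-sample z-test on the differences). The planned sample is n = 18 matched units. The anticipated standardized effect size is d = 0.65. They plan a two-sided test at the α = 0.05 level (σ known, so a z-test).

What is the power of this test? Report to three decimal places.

Power ≈ 0.787

Noncentrality parameter: δ = d·√n = 0.65 × √18 = 2.7577
Two-sided α = 0.05 → critical value z_{0.025} = 1.960.
Power = Φ(δ − 1.960) + Φ(−δ − 1.960) = Φ(0.798) + Φ(-4.718) = 0.7875 + 0.0000 = 0.7875.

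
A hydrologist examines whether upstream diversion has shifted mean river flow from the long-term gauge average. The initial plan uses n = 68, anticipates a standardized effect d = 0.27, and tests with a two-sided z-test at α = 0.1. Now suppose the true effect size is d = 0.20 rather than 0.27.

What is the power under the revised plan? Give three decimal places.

With d = 0.20: δ = d·√n = 0.20 × √68 = 1.6492. Critical value z_{0.05} = 1.645.
Revised power = Φ(δ − 1.645) + Φ(−δ − 1.645) = Φ(0.004) + Φ(-3.294) = 0.5018 + 0.0005 = 0.5022.

Power ≈ 0.502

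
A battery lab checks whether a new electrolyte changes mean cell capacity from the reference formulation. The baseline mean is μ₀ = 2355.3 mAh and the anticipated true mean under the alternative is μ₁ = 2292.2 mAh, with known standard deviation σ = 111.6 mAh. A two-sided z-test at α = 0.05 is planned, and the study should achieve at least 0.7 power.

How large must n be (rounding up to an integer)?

Standardized effect: d = |μ₁ − μ₀| / σ = |2292.2 − 2355.3| / 111.6 = 0.5654
Set Φ(δ − 1.960) = 0.7; then δ − 1.960 = Φ⁻¹(0.7) = 0.524, giving δ = 2.484.
(The Φ(−δ − z_{α/2}) term is vanishingly small for δ > 0 and is dropped in the standard sample-size formula.)
δ = d·√n ⇒ n = (δ/d)² = (2.484 / 0.5654)² = 19.31.
Rounding up, n = 20.

n = 20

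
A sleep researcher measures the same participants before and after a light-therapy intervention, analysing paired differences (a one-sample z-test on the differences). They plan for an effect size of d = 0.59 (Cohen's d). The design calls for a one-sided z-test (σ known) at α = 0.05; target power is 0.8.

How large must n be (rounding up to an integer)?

n = 18

For power 0.8 need Φ(δ − z_{0.05}) = 0.8, so δ = z_{0.05} + z_{0.20} = 1.645 + 0.842 = 2.486.
δ = d·√n ⇒ n = (δ/d)² = (2.486 / 0.59)² = 17.76.
Rounding up, n = 18.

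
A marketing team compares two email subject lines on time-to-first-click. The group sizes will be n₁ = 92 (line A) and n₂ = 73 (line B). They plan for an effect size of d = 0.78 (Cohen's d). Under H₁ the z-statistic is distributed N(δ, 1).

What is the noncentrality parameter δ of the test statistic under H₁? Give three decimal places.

δ ≈ 4.976

δ = d / √(1/n₁ + 1/n₂) = 0.78 / √(1/92 + 1/73) = 4.9763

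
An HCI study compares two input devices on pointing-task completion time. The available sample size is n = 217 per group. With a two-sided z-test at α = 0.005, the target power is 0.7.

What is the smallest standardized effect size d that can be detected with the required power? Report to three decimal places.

d ≈ 0.320

Need Φ(δ − 2.807) = 0.7, so δ = 2.807 + 0.524 = 3.331.
(The second rejection-region term Φ(−δ − z_{α/2}) is negligible and dropped.)
δ = d·√(n/2) ⇒ d = δ/√(n/2) = 3.331/√(217/2) = 0.3198.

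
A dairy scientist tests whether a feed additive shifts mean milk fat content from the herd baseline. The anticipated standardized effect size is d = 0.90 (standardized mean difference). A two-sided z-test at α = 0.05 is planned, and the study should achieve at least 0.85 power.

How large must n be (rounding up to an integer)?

n = 12

Set Φ(δ − 1.960) = 0.85; then δ − 1.960 = Φ⁻¹(0.85) = 1.036, giving δ = 2.996.
(The Φ(−δ − z_{α/2}) term is vanishingly small for δ > 0 and is dropped in the standard sample-size formula.)
δ = d·√n ⇒ n = (δ/d)² = (2.996 / 0.90)² = 11.08.
Rounding up, n = 12.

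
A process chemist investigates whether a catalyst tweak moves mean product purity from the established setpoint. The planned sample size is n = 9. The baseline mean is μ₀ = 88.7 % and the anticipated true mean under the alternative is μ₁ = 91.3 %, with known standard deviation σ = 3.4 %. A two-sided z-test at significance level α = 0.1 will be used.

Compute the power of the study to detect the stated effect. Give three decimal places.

Standardized effect: d = |μ₁ − μ₀| / σ = |91.3 − 88.7| / 3.4 = 0.7647
Noncentrality parameter: δ = d·√n = 0.7647 × √9 = 2.2941
Two-sided α = 0.1 → critical value z_{0.05} = 1.645.
Power = Φ(δ − 1.645) + Φ(−δ − 1.645) = Φ(0.649) + Φ(-3.939) = 0.7419 + 0.0000 = 0.7420.

Power ≈ 0.742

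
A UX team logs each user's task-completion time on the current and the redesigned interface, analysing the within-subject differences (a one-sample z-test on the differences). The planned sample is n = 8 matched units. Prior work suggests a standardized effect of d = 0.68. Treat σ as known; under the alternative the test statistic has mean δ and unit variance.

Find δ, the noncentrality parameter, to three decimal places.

δ ≈ 1.923

δ = d·√n = 0.68 × √8 = 1.9233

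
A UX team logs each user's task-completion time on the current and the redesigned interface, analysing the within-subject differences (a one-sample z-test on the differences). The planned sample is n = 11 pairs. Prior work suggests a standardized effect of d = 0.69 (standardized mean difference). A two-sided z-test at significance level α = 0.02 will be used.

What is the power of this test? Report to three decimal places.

Noncentrality parameter: δ = d·√n = 0.69 × √11 = 2.2885
Critical value for a two-sided test at α = 0.02: z_{α/2} = 2.326.
Power = Φ(δ − 2.326) + Φ(−δ − 2.326) = Φ(-0.038) + Φ(-4.615) = 0.4849 + 0.0000 = 0.4849.

Power ≈ 0.485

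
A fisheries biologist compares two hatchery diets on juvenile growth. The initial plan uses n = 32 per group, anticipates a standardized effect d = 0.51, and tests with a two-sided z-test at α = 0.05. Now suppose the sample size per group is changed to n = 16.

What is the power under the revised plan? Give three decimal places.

With n = 16 per group: δ = d·√(n/2) = 0.51 × √(16/2) = 1.4425. Critical value z_{0.025} = 1.960.
Revised power = Φ(δ − 1.960) + Φ(−δ − 1.960) = Φ(-0.517) + Φ(-3.402) = 0.3024 + 0.0003 = 0.3027.

Power ≈ 0.303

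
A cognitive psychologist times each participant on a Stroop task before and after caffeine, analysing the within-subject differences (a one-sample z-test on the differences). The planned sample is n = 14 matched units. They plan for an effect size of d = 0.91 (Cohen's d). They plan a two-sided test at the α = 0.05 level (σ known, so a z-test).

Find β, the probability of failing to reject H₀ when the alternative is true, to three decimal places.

Noncentrality parameter: δ = d·√n = 0.91 × √14 = 3.4049
Two-sided α = 0.05 → critical value z_{0.025} = 1.960.
Power = Φ(δ − 1.960) + Φ(−δ − 1.960) = Φ(1.445) + Φ(-5.365) = 0.9258 + 0.0000 = 0.9258.
Type II error: β = 1 − power = 1 − 0.9258 = 0.0742.

β ≈ 0.074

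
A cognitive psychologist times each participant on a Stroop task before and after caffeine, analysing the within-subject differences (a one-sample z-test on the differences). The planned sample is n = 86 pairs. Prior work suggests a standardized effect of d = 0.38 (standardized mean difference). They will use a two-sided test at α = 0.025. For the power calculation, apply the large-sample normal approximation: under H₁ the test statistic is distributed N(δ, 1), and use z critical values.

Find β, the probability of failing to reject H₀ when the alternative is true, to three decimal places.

β ≈ 0.100

Noncentrality parameter: δ = d·√n = 0.38 × √86 = 3.5240
Critical value for a two-sided test at α = 0.025: z_{α/2} = 2.241.
Power = Φ(δ − 2.241) + Φ(−δ − 2.241) = Φ(1.283) + Φ(-5.765) = 0.9002 + 0.0000 = 0.9002.
Type II error: β = 1 − power = 1 − 0.9002 = 0.0998.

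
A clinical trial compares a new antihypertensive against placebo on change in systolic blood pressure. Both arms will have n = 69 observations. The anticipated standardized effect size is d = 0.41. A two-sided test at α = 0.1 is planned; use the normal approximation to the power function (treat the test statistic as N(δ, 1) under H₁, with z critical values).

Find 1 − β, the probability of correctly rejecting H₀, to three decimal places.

Noncentrality parameter: δ = d·√(n/2) = 0.41 × √(69/2) = 2.4082
Critical value for a two-sided test at α = 0.1: z_{α/2} = 1.645.
Power = Φ(δ − 1.645) + Φ(−δ − 1.645) = Φ(0.763) + Φ(-4.053) = 0.7774 + 0.0000 = 0.7774.

Power ≈ 0.777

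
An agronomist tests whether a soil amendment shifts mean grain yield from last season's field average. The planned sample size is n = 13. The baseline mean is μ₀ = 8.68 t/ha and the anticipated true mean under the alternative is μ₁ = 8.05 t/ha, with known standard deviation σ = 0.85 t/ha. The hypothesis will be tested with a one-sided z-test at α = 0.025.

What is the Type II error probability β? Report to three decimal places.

β ≈ 0.238

Standardized effect: d = |μ₁ − μ₀| / σ = |8.05 − 8.68| / 0.85 = 0.7412
Noncentrality parameter: δ = d·√n = 0.7412 × √13 = 2.6723
One-sided α = 0.025 → critical value z_{0.025} = 1.960.
Power = Φ(δ − 1.960) = Φ(0.712) = 0.7619.
Type II error: β = 1 − power = 1 − 0.7619 = 0.2381.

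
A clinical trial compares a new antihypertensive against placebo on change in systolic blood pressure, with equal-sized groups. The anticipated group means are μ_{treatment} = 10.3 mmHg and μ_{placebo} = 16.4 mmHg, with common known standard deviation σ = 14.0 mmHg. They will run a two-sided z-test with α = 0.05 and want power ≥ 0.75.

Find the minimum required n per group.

n = 74 per group

Standardized effect: d = |μ_{treatment} − μ_{placebo}| / σ = |10.3 − 16.4| / 14.0 = 0.4357
For power 0.75 need Φ(δ − z_{0.025}) = 0.75, so δ = z_{0.025} + z_{0.25} = 1.960 + 0.674 = 2.634.
(The Φ(−δ − z_{α/2}) term is vanishingly small for δ > 0 and is dropped in the standard sample-size formula.)
δ = d·√(n/2) ⇒ n = 2(δ/d)² = 2 × (2.634 / 0.4357)² = 73.12.
Round up to the next whole unit.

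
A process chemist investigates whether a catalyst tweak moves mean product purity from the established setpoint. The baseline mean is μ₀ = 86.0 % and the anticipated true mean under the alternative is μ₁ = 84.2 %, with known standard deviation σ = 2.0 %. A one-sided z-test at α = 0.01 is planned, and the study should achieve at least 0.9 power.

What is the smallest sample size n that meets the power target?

Standardized effect: d = |μ₁ − μ₀| / σ = |84.2 − 86.0| / 2.0 = 0.9000
For power 0.9 need Φ(δ − z_{0.01}) = 0.9, so δ = z_{0.01} + z_{0.10} = 2.326 + 1.282 = 3.608.
δ = d·√n ⇒ n = (δ/d)² = (3.608 / 0.9000)² = 16.07.
Rounding up, n = 17.

n = 17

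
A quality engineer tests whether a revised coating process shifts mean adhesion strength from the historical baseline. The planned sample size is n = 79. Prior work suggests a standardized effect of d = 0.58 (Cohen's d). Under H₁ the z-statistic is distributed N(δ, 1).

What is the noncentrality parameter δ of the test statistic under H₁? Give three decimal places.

The noncentrality parameter scales effect size by the design's sample-size factor: δ = d·√n = 0.58 × √79 = 5.1552

δ ≈ 5.155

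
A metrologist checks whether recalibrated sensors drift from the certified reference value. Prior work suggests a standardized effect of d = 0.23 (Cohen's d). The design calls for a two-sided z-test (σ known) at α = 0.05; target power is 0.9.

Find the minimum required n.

Set Φ(δ − 1.960) = 0.9; then δ − 1.960 = Φ⁻¹(0.9) = 1.282, giving δ = 3.242.
(Ignoring the negligible lower-tail rejection probability gives the usual closed-form inversion.)
δ = d·√n ⇒ n = (δ/d)² = (3.242 / 0.23)² = 198.63.
Rounding up, n = 199.

n = 199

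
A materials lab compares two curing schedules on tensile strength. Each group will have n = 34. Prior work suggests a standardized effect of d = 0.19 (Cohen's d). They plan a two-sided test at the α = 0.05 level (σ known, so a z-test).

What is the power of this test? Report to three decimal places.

Power ≈ 0.123

Noncentrality parameter: δ = d·√(n/2) = 0.19 × √(34/2) = 0.7834
Critical value for a two-sided test at α = 0.05: z_{α/2} = 1.960.
Power = Φ(δ − 1.960) + Φ(−δ − 1.960) = Φ(-1.177) + Φ(-2.743) = 0.1197 + 0.0030 = 0.1227.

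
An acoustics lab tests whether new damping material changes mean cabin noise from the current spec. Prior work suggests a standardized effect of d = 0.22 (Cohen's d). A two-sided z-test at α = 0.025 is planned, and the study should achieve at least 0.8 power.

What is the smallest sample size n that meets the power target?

For power 0.8 need Φ(δ − z_{0.0125}) = 0.8, so δ = z_{0.0125} + z_{0.20} = 2.241 + 0.842 = 3.083.
(For δ > 0 the lower-tail rejection region contributes negligibly to power, so the one-term inversion is standard.)
δ = d·√n ⇒ n = (δ/d)² = (3.083 / 0.22)² = 196.39.
Rounding up, n = 197.

n = 197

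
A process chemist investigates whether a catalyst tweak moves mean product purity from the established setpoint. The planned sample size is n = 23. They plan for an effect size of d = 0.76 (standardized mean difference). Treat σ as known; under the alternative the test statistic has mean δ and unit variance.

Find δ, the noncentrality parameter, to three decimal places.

δ = d·√n = 0.76 × √23 = 3.6448

δ ≈ 3.645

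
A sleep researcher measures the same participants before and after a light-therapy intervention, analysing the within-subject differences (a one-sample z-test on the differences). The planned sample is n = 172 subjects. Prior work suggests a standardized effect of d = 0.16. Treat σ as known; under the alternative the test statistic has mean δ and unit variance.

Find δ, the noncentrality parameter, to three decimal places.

δ ≈ 2.098

δ = d·√n = 0.16 × √172 = 2.0984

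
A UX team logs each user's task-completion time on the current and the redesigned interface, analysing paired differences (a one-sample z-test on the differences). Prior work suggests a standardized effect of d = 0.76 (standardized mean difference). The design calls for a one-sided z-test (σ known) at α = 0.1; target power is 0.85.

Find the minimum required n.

n = 10

For power 0.85 need Φ(δ − z_{0.1}) = 0.85, so δ = z_{0.1} + z_{0.15} = 1.282 + 1.036 = 2.318.
δ = d·√n ⇒ n = (δ/d)² = (2.318 / 0.76)² = 9.30.
Rounding up, n = 10.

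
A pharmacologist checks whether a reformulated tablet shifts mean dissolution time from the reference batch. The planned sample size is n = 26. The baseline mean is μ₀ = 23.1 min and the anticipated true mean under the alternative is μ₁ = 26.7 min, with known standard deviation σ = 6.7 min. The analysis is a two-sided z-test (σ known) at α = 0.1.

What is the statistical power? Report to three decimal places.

Power ≈ 0.863

Standardized effect: d = |μ₁ − μ₀| / σ = |26.7 − 23.1| / 6.7 = 0.5373
Noncentrality parameter: δ = d·√n = 0.5373 × √26 = 2.7398
Critical value for a two-sided test at α = 0.1: z_{α/2} = 1.645.
Power = Φ(δ − 1.645) + Φ(−δ − 1.645) = Φ(1.095) + Φ(-4.385) = 0.8632 + 0.0000 = 0.8632.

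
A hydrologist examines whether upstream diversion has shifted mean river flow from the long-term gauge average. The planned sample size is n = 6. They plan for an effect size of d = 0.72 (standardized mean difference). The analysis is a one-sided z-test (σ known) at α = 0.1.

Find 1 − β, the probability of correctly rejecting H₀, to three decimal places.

Noncentrality parameter: δ = d·√n = 0.72 × √6 = 1.7636
One-sided α = 0.1 → critical value z_{0.1} = 1.282.
Power = P(Z > 1.282 − δ) = Φ(0.482) = 0.6851.

Power ≈ 0.685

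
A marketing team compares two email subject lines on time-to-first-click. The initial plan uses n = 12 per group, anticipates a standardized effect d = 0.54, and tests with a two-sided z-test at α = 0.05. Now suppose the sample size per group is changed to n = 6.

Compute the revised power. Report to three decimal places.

With n = 6 per group: δ = d·√(n/2) = 0.54 × √(6/2) = 0.9353. Critical value z_{0.025} = 1.960.
Revised power = Φ(δ − 1.960) + Φ(−δ − 1.960) = Φ(-1.025) + Φ(-2.895) = 0.1528 + 0.0019 = 0.1547.

Power ≈ 0.155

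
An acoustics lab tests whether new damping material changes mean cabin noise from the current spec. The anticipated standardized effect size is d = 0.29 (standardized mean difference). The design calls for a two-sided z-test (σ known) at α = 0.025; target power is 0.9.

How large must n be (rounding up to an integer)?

n = 148

For power 0.9 need Φ(δ − z_{0.0125}) = 0.9, so δ = z_{0.0125} + z_{0.10} = 2.241 + 1.282 = 3.523.
(The Φ(−δ − z_{α/2}) term is vanishingly small for δ > 0 and is dropped in the standard sample-size formula.)
δ = d·√n ⇒ n = (δ/d)² = (3.523 / 0.29)² = 147.58.
Rounding up, n = 148.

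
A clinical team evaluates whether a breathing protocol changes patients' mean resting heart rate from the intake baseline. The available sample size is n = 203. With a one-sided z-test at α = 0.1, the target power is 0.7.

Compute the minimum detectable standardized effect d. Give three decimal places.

Required noncentrality: δ = z_{0.1} + z_{0.30} = 1.282 + 0.524 = 1.806.
δ = d·√n ⇒ d = δ/√n = 1.806/√203 = 0.1268.

d ≈ 0.127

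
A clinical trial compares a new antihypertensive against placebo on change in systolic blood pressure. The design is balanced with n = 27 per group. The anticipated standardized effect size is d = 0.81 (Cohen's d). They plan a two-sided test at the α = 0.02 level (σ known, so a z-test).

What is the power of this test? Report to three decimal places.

Noncentrality parameter: δ = d·√(n/2) = 0.81 × √(27/2) = 2.9761
Two-sided α = 0.02 → critical value z_{0.01} = 2.326.
Power = Φ(δ − 2.326) + Φ(−δ − 2.326) = Φ(0.650) + Φ(-5.302) = 0.7421 + 0.0000 = 0.7421.

Power ≈ 0.742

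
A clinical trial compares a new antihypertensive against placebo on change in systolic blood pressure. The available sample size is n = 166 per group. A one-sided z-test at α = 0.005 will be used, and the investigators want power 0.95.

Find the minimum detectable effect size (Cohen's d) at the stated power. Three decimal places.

d ≈ 0.463

Required noncentrality: δ = z_{0.005} + z_{0.05} = 2.576 + 1.645 = 4.221.
δ = d·√(n/2) ⇒ d = δ/√(n/2) = 4.221/√(166/2) = 0.4633.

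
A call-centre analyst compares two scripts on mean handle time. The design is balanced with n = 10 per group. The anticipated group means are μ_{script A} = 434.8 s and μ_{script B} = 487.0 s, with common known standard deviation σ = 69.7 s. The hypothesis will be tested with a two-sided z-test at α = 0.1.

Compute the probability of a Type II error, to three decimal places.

Standardized effect: d = |μ_{script A} − μ_{script B}| / σ = |434.8 − 487.0| / 69.7 = 0.7489
Noncentrality parameter: δ = d·√(n/2) = 0.7489 × √(10/2) = 1.6746
Critical value for a two-sided test at α = 0.1: z_{α/2} = 1.645.
Power = Φ(δ − 1.645) + Φ(−δ − 1.645) = Φ(0.030) + Φ(-3.319) = 0.5119 + 0.0005 = 0.5123.
Type II error: β = 1 − power = 1 − 0.5123 = 0.4877.

β ≈ 0.488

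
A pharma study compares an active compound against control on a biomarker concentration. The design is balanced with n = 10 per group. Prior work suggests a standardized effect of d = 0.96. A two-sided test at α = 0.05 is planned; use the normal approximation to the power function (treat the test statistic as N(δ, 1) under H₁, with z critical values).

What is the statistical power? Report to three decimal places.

Noncentrality parameter: δ = d·√(n/2) = 0.96 × √(10/2) = 2.1466
Two-sided α = 0.05 → critical value z_{0.025} = 1.960.
Power = Φ(δ − 1.960) + Φ(−δ − 1.960) = Φ(0.187) + Φ(-4.107) = 0.5740 + 0.0000 = 0.5741.

Power ≈ 0.574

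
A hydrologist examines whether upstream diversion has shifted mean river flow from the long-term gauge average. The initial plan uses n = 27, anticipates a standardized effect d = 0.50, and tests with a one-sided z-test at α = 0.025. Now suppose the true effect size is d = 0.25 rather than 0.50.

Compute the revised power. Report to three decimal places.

With d = 0.25: δ = d·√n = 0.25 × √27 = 1.2990. Critical value z_{0.025} = 1.960.
Revised power = P(Z > 1.960 − δ) = Φ(-0.661) = 0.2543.

Power ≈ 0.254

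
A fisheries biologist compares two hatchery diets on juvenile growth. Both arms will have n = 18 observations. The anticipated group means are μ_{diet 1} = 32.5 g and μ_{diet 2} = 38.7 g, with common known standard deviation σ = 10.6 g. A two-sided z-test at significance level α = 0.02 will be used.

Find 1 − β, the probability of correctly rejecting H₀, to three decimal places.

Standardized effect: d = |μ_{diet 1} − μ_{diet 2}| / σ = |32.5 − 38.7| / 10.6 = 0.5849
Noncentrality parameter: δ = d·√(n/2) = 0.5849 × √(18/2) = 1.7547
Critical value for a two-sided test at α = 0.02: z_{α/2} = 2.326.
Power = Φ(δ − 2.326) + Φ(−δ − 2.326) = Φ(-0.572) + Φ(-4.081) = 0.2838 + 0.0000 = 0.2838.

Power ≈ 0.284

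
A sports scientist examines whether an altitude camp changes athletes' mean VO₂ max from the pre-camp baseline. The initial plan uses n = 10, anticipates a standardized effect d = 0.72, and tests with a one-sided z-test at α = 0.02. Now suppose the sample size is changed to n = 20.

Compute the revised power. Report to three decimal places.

With n = 20: δ = d·√n = 0.72 × √20 = 3.2199. Critical value z_{0.02} = 2.054.
Revised power = P(Z > 2.054 − δ) = Φ(1.166) = 0.8782.

Power ≈ 0.878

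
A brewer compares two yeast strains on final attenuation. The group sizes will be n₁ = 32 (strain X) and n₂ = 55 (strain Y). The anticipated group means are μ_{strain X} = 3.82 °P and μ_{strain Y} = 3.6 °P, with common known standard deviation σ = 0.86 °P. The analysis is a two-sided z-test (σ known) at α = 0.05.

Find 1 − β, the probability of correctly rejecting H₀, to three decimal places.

Power ≈ 0.210

Standardized effect: d = |μ_{strain X} − μ_{strain Y}| / σ = |3.82 − 3.6| / 0.86 = 0.2558
Noncentrality parameter: δ = d / √(1/n₁ + 1/n₂) = 0.2558 / √(1/32 + 1/55) = 1.1506
Two-sided α = 0.05 → critical value z_{0.025} = 1.960.
Power = Φ(δ − 1.960) + Φ(−δ − 1.960) = Φ(-0.809) + Φ(-3.111) = 0.2092 + 0.0009 = 0.2101.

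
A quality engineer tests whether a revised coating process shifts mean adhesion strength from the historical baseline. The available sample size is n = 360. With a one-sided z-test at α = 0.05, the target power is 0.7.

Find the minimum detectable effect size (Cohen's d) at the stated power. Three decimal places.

Need Φ(δ − 1.645) = 0.7, so δ = 1.645 + 0.524 = 2.169.
δ = d·√n ⇒ d = δ/√n = 2.169/√360 = 0.1143.

d ≈ 0.114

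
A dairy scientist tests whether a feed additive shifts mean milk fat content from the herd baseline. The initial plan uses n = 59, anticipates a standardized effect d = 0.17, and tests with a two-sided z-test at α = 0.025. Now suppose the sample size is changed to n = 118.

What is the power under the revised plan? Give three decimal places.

With n = 118: δ = d·√n = 0.17 × √118 = 1.8467. Critical value z_{0.0125} = 2.241.
Revised power = Φ(δ − 2.241) + Φ(−δ − 2.241) = Φ(-0.395) + Φ(-4.088) = 0.3465 + 0.0000 = 0.3465.

Power ≈ 0.347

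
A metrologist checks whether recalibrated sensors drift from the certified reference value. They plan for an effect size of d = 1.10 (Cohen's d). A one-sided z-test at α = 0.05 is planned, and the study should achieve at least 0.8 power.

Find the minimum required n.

n = 6

For power 0.8 need Φ(δ − z_{0.05}) = 0.8, so δ = z_{0.05} + z_{0.20} = 1.645 + 0.842 = 2.486.
δ = d·√n ⇒ n = (δ/d)² = (2.486 / 1.10)² = 5.11.
Rounding up, n = 6.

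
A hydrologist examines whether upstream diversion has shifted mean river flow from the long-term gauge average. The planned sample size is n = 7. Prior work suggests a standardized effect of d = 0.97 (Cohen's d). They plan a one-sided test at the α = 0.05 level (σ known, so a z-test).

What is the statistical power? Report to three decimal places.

Power ≈ 0.822

Noncentrality parameter: δ = d·√n = 0.97 × √7 = 2.5664
Critical value for a one-sided test at α = 0.05: z_α = 1.645.
Power = Φ(δ − 1.645) = Φ(0.922) = 0.8216.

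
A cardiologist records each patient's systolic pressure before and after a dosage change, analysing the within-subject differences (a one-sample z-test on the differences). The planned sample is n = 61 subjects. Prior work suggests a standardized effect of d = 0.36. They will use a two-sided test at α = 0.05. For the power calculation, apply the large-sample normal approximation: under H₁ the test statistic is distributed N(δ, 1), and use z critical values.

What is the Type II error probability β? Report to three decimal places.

β ≈ 0.197

Noncentrality parameter: λ = d·√n = 0.36 × √61 = 2.8117
Two-sided α = 0.05 → critical value z_{0.025} = 1.960.
Power = Φ(λ − 1.960) + Φ(−λ − 1.960) = Φ(0.852) + Φ(-4.772) = 0.8028 + 0.0000 = 0.8028.
Type II error: β = 1 − power = 1 − 0.8028 = 0.1972.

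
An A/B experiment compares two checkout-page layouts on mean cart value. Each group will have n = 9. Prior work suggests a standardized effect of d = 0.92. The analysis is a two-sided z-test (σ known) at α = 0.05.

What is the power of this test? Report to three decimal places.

Noncentrality parameter: δ = d·√(n/2) = 0.92 × √(9/2) = 1.9516
Critical value for a two-sided test at α = 0.05: z_{α/2} = 1.960.
Power = Φ(δ − 1.960) + Φ(−δ − 1.960) = Φ(-0.008) + Φ(-3.912) = 0.4967 + 0.0000 = 0.4967.

Power ≈ 0.497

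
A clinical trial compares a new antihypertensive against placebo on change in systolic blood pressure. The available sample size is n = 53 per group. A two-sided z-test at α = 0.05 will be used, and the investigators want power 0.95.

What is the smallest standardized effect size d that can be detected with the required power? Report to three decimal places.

Required noncentrality: δ = z_{0.025} + z_{0.05} = 1.960 + 1.645 = 3.605.
(The second rejection-region term Φ(−δ − z_{α/2}) is negligible and dropped.)
δ = d·√(n/2) ⇒ d = δ/√(n/2) = 3.605/√(53/2) = 0.7003.

d ≈ 0.700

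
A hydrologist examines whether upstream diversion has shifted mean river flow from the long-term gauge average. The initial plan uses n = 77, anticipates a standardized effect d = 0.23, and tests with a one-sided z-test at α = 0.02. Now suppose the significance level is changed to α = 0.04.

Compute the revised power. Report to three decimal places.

δ = d·√n = 0.23 × √77 = 2.0182 (unchanged). New critical value: z_{0.04} = 1.751.
Revised power = P(Z > 1.751 − δ) = Φ(0.268) = 0.6055.

Power ≈ 0.605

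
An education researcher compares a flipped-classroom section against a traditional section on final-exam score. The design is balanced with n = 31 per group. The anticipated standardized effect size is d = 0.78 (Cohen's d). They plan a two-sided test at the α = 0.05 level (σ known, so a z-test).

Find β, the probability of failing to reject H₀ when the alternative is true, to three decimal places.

β ≈ 0.133

Noncentrality parameter: δ = d·√(n/2) = 0.78 × √(31/2) = 3.0709
Two-sided α = 0.05 → critical value z_{0.025} = 1.960.
Power = Φ(δ − 1.960) + Φ(−δ − 1.960) = Φ(1.111) + Φ(-5.031) = 0.8667 + 0.0000 = 0.8667.
Type II error: β = 1 − power = 1 − 0.8667 = 0.1333.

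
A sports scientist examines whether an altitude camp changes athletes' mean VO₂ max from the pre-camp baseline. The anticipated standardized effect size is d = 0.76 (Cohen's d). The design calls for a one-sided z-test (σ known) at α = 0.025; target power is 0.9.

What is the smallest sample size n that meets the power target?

For power 0.9 need Φ(δ − z_{0.025}) = 0.9, so δ = z_{0.025} + z_{0.10} = 1.960 + 1.282 = 3.242.
δ = d·√n ⇒ n = (δ/d)² = (3.242 / 0.76)² = 18.19.
Rounding up, n = 19.

n = 19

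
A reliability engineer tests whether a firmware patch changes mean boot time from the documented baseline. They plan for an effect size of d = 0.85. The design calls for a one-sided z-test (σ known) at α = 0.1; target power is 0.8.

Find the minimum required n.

n = 7

For power 0.8 need Φ(δ − z_{0.1}) = 0.8, so δ = z_{0.1} + z_{0.20} = 1.282 + 0.842 = 2.123.
δ = d·√n ⇒ n = (δ/d)² = (2.123 / 0.85)² = 6.24.
Rounding up, n = 7.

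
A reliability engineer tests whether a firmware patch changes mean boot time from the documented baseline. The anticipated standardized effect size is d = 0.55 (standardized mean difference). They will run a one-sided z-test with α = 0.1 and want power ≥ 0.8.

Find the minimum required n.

n = 15

For power 0.8 need Φ(δ − z_{0.1}) = 0.8, so δ = z_{0.1} + z_{0.20} = 1.282 + 0.842 = 2.123.
δ = d·√n ⇒ n = (δ/d)² = (2.123 / 0.55)² = 14.90.
Rounding up, n = 15.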